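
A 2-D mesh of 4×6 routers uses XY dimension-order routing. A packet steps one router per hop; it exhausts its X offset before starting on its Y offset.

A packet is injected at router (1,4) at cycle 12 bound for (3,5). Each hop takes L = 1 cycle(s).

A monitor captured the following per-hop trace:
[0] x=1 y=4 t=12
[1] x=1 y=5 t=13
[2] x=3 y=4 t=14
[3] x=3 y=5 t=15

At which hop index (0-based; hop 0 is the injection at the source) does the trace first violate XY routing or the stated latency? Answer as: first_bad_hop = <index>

first_bad_hop = 1

check 1→ d=(0,1) cyc+1: BAD: Y-move but x=1≠3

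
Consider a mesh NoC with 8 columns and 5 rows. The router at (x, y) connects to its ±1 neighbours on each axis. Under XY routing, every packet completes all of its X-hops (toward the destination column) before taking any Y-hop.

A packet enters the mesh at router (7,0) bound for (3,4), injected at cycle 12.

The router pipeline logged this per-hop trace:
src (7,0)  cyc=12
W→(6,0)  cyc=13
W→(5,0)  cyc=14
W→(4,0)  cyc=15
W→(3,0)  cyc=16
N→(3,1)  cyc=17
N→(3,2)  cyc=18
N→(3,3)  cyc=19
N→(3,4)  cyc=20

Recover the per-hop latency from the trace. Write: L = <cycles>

L = 1

cyc[1] − cyc[0] = 13 − 12 = 1.
Per-hop latency L = Δcyc = 1.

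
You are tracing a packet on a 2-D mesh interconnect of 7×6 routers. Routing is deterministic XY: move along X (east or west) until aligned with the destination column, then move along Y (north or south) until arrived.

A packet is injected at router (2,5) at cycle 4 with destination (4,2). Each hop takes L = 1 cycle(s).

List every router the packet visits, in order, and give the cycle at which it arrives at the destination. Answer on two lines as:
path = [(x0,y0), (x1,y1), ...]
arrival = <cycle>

  0. router=(2,5) cycle=4 (inject)
  1. router=(3,5) cycle=5 dir=E
  2. router=(4,5) cycle=6 dir=E
  3. router=(4,4) cycle=7 dir=S
  4. router=(4,3) cycle=8 dir=S
  5. router=(4,2) cycle=9 dir=S

path = [(2,5), (3,5), (4,5), (4,4), (4,3), (4,2)]
arrival = 9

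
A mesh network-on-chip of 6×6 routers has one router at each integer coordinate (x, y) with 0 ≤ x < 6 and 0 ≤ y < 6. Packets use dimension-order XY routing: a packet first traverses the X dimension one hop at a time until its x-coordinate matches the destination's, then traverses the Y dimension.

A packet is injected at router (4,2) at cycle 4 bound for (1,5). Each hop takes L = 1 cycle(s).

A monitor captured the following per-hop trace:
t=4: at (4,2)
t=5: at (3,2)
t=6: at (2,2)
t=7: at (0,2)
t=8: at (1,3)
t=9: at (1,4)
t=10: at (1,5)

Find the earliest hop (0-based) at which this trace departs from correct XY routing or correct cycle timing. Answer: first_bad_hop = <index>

first_bad_hop = 3

[1] (-1,+0) / 1c ⇒ ok
[2] (-1,+0) / 1c ⇒ ok
[3] (-2,+0) / 1c ⇒ BAD: non-unit step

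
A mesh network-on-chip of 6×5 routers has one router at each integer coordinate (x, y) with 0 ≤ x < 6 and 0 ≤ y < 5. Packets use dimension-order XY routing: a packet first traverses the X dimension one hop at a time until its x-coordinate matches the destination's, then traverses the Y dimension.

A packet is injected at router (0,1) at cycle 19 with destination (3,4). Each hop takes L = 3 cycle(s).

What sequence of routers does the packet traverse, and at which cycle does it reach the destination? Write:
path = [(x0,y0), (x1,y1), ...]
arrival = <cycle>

t=19: at (0,1)
t=22: at (1,1) after E
t=25: at (2,1) after E
t=28: at (3,1) after E
t=31: at (3,2) after N
t=34: at (3,3) after N
t=37: at (3,4) after N

path = [(0,1), (1,1), (2,1), (3,1), (3,2), (3,3), (3,4)]
arrival = 37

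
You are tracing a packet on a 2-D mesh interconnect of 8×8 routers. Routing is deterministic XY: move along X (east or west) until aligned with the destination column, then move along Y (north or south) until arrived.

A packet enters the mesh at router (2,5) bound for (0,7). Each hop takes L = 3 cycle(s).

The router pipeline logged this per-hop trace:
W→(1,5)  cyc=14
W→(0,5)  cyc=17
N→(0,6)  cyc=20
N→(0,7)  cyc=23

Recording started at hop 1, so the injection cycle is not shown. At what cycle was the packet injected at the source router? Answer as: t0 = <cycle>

cyc[1] = 14 and cyc[k] = t0 + k·L for every k.
t0 = cyc[1] − L = 14 − 3 = 11.

t0 = 11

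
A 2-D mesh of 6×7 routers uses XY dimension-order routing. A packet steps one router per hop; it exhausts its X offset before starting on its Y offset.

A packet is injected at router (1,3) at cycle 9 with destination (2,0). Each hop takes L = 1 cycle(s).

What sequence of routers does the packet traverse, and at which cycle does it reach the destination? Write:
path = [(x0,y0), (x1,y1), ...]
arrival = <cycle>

hop 0: (1,3) @ cyc 9
hop 1: (2,3) @ cyc 10  [E]
hop 2: (2,2) @ cyc 11  [S]
hop 3: (2,1) @ cyc 12  [S]
hop 4: (2,0) @ cyc 13  [S]

path = [(1,3), (2,3), (2,2), (2,1), (2,0)]
arrival = 13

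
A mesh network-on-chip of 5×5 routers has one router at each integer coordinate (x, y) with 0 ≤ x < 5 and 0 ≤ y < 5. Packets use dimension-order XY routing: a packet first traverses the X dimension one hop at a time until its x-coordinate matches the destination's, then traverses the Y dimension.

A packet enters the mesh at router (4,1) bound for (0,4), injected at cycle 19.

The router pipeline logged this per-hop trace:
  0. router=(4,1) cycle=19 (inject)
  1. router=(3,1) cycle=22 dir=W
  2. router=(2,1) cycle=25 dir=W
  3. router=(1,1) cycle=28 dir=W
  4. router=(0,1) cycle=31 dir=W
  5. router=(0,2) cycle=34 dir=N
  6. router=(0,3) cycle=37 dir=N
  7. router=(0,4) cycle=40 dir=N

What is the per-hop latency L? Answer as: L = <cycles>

L = 3

Between hops 0 and 1 the cycle counter advances 22 − 19 = 3.
Each hop adds L, hence L = 3.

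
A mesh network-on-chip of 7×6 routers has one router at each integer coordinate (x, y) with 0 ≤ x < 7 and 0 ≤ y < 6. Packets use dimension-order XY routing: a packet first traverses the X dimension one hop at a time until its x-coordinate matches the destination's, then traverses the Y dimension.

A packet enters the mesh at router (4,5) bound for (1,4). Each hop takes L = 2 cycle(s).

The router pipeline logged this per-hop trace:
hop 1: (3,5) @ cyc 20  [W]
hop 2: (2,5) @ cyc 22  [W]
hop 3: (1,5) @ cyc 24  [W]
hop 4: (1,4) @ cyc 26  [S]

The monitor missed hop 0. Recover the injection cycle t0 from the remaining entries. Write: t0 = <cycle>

Hop 1 reached at cycle 20; hop k is at t0 + k·L.
Therefore t0 = 20 − L = 18.

t0 = 18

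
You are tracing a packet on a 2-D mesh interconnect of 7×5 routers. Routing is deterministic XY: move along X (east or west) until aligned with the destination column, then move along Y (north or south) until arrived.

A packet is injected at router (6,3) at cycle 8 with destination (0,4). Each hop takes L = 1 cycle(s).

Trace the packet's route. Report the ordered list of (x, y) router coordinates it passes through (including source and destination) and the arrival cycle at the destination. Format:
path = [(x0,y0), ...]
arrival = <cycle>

[0] x=6 y=3 t=8
[1] x=5 y=3 t=9 →W
[2] x=4 y=3 t=10 →W
[3] x=3 y=3 t=11 →W
[4] x=2 y=3 t=12 →W
[5] x=1 y=3 t=13 →W
[6] x=0 y=3 t=14 →W
[7] x=0 y=4 t=15 →N

path = [(6,3), (5,3), (4,3), (3,3), (2,3), (1,3), (0,3), (0,4)]
arrival = 15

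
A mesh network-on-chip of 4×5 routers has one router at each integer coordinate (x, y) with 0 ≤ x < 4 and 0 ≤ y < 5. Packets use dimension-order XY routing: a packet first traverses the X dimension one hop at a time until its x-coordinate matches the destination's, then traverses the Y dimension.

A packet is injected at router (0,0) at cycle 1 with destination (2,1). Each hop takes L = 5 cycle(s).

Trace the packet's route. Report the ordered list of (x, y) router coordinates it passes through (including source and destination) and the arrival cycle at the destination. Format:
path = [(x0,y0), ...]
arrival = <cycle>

[0] x=0 y=0 t=1
[1] x=1 y=0 t=6 →E
[2] x=2 y=0 t=11 →E
[3] x=2 y=1 t=16 →N

path = [(0,0), (1,0), (2,0), (2,1)]
arrival = 16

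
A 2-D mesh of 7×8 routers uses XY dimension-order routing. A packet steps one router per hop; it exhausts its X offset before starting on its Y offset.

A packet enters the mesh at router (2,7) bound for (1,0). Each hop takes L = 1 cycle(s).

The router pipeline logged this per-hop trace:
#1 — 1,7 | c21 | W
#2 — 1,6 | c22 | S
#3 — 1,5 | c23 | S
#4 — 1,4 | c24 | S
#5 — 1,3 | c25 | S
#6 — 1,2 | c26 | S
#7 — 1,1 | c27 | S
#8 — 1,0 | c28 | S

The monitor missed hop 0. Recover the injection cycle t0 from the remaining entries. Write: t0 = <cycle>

The first recorded entry is hop 1 at cycle 21.
So t0 = 21 − 1·1 = 20.

t0 = 20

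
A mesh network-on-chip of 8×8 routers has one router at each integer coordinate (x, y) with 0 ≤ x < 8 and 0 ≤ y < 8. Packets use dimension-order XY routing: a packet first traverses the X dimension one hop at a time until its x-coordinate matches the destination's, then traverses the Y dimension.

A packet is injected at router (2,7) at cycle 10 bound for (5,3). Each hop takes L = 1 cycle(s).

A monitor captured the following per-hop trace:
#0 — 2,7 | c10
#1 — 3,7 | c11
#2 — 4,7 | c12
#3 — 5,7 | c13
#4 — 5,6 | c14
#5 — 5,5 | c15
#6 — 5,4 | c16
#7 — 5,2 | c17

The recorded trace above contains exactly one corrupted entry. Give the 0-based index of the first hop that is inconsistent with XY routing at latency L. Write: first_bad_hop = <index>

first_bad_hop = 7

[1] (+1,+0) / 1c ⇒ ok
[2] (+1,+0) / 1c ⇒ ok
[3] (+1,+0) / 1c ⇒ ok
[4] (+0,-1) / 1c ⇒ ok
[5] (+0,-1) / 1c ⇒ ok
[6] (+0,-1) / 1c ⇒ ok
[7] (+0,-2) / 1c ⇒ BAD: non-unit step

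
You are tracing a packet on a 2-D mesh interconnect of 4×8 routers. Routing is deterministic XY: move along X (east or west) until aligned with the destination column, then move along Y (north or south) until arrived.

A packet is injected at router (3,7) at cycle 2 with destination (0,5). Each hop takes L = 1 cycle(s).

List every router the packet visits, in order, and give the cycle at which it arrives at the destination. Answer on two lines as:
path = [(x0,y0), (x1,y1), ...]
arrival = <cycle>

path = [(3,7), (2,7), (1,7), (0,7), (0,6), (0,5)]
arrival = 7

  0. router=(3,7) cycle=2 (inject)
  1. router=(2,7) cycle=3 dir=W
  2. router=(1,7) cycle=4 dir=W
  3. router=(0,7) cycle=5 dir=W
  4. router=(0,6) cycle=6 dir=S
  5. router=(0,5) cycle=7 dir=S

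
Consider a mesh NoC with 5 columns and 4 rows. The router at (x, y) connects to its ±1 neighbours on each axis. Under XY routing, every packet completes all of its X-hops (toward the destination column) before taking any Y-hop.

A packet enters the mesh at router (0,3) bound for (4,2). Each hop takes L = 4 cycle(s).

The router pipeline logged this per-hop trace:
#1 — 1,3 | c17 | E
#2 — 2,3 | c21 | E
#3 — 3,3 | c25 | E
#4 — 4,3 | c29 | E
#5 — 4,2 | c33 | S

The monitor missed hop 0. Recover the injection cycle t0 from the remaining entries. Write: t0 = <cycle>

t0 = 13

cyc[1] = 17 and cyc[k] = t0 + k·L for every k.
Subtract one hop: t0 = 17 − 4 = 13.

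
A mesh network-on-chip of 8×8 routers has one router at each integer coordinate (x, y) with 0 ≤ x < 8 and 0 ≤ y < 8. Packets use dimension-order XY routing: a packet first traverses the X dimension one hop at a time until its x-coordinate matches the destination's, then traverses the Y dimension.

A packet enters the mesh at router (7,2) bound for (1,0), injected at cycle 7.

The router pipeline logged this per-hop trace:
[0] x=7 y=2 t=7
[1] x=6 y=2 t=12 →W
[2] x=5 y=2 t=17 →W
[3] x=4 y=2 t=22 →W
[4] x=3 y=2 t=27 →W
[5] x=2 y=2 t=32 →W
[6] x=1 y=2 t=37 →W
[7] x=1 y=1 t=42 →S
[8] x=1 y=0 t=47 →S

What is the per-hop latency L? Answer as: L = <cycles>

From hop 0 (7) to hop 1 (12): +5 cycles.
Each hop adds L, hence L = 5.

L = 5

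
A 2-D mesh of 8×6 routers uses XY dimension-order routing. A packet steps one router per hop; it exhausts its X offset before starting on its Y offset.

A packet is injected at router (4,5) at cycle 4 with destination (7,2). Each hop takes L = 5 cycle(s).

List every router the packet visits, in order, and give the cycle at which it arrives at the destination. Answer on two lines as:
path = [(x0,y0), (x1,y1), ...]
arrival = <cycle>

[0] x=4 y=5 t=4
[1] x=5 y=5 t=9 →E
[2] x=6 y=5 t=14 →E
[3] x=7 y=5 t=19 →E
[4] x=7 y=4 t=24 →S
[5] x=7 y=3 t=29 →S
[6] x=7 y=2 t=34 →S

path = [(4,5), (5,5), (6,5), (7,5), (7,4), (7,3), (7,2)]
arrival = 34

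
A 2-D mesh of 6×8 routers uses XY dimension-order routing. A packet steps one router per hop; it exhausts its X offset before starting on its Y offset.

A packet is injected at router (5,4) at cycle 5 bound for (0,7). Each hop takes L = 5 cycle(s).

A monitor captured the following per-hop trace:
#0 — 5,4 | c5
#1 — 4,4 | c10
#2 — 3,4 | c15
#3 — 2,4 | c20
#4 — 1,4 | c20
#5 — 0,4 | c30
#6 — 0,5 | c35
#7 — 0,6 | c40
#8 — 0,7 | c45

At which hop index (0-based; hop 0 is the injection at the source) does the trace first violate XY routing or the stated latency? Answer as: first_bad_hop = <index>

first_bad_hop = 4

[1] (-1,+0) / 5c ⇒ ok
[2] (-1,+0) / 5c ⇒ ok
[3] (-1,+0) / 5c ⇒ ok
[4] (-1,+0) / 0c ⇒ BAD: Δcyc=0≠L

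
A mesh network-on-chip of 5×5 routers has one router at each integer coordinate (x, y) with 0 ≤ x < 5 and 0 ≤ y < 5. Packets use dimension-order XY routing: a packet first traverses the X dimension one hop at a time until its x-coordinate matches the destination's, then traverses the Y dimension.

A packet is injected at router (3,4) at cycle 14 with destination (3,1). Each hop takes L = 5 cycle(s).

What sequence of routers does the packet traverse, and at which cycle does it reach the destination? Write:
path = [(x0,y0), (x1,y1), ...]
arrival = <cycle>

t=14: at (3,4)
t=19: at (3,3) after S
t=24: at (3,2) after S
t=29: at (3,1) after S

path = [(3,4), (3,3), (3,2), (3,1)]
arrival = 29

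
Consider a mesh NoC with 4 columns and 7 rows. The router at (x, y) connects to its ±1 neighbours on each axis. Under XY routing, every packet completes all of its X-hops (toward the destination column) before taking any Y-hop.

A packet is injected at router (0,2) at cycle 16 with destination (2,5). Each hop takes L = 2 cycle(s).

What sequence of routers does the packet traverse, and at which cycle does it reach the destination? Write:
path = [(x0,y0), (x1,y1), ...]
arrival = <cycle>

path = [(0,2), (1,2), (2,2), (2,3), (2,4), (2,5)]
arrival = 26

hop 0: (0,2) @ cyc 16
hop 1: (1,2) @ cyc 18  [E]
hop 2: (2,2) @ cyc 20  [E]
hop 3: (2,3) @ cyc 22  [N]
hop 4: (2,4) @ cyc 24  [N]
hop 5: (2,5) @ cyc 26  [N]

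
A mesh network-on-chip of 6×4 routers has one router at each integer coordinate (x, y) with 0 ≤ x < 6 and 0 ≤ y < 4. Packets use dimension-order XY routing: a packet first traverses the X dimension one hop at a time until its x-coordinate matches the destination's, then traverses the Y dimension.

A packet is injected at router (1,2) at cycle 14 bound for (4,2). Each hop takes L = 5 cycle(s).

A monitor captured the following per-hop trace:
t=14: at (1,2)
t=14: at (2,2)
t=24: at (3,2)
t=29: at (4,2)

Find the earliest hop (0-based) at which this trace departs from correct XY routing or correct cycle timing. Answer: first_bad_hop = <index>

first_bad_hop = 1

check 1→ d=(1,0) cyc+0: BAD: Δcyc=0≠L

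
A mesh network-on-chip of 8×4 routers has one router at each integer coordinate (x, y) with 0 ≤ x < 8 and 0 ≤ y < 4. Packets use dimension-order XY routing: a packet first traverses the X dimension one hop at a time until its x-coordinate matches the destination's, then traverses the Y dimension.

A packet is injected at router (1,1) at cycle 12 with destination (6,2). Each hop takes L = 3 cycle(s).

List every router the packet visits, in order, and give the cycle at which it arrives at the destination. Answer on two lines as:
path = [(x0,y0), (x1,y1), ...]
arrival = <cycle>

hop 0: (1,1) @ cyc 12
hop 1: (2,1) @ cyc 15  [E]
hop 2: (3,1) @ cyc 18  [E]
hop 3: (4,1) @ cyc 21  [E]
hop 4: (5,1) @ cyc 24  [E]
hop 5: (6,1) @ cyc 27  [E]
hop 6: (6,2) @ cyc 30  [N]

path = [(1,1), (2,1), (3,1), (4,1), (5,1), (6,1), (6,2)]
arrival = 30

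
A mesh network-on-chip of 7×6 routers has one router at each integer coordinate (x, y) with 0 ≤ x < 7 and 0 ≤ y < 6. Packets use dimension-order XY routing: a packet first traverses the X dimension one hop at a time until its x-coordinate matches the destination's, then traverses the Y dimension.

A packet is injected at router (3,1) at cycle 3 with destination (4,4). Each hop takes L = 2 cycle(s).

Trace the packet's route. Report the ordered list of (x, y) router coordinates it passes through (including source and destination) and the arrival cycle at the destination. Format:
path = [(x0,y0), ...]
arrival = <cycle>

path = [(3,1), (4,1), (4,2), (4,3), (4,4)]
arrival = 11

hop 0: (3,1) @ cyc 3
hop 1: (4,1) @ cyc 5  [E]
hop 2: (4,2) @ cyc 7  [N]
hop 3: (4,3) @ cyc 9  [N]
hop 4: (4,4) @ cyc 11  [N]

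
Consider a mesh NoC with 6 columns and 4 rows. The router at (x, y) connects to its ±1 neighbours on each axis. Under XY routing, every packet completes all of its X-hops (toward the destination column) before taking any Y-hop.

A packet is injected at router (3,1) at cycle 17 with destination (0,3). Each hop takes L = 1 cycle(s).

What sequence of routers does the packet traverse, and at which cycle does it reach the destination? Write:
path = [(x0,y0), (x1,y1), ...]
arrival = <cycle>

path = [(3,1), (2,1), (1,1), (0,1), (0,2), (0,3)]
arrival = 22

  0. router=(3,1) cycle=17 (inject)
  1. router=(2,1) cycle=18 dir=W
  2. router=(1,1) cycle=19 dir=W
  3. router=(0,1) cycle=20 dir=W
  4. router=(0,2) cycle=21 dir=N
  5. router=(0,3) cycle=22 dir=N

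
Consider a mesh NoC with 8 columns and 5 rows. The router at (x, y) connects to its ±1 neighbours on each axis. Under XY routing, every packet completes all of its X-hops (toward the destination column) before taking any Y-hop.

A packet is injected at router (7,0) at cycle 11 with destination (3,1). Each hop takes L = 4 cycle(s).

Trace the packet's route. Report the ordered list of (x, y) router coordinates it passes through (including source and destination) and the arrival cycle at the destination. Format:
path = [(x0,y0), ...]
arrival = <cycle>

path = [(7,0), (6,0), (5,0), (4,0), (3,0), (3,1)]
arrival = 31

t=11: at (7,0)
t=15: at (6,0) after W
t=19: at (5,0) after W
t=23: at (4,0) after W
t=27: at (3,0) after W
t=31: at (3,1) after N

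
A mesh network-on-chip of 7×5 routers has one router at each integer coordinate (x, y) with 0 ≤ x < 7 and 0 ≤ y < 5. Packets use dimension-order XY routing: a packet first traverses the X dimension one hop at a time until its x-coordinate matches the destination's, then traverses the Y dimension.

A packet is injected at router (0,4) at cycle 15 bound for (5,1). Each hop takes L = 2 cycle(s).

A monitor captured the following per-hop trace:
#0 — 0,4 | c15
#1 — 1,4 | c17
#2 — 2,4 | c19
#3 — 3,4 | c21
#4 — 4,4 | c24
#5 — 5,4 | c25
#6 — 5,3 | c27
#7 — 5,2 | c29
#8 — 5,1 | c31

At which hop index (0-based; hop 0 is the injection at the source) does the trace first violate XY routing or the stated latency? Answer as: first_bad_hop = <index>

first_bad_hop = 4

  1: Δx=+1 Δy=+0 Δt=2 [ok]
  2: Δx=+1 Δy=+0 Δt=2 [ok]
  3: Δx=+1 Δy=+0 Δt=2 [ok]
  4: Δx=+1 Δy=+0 Δt=3 [BAD: Δcyc=3≠L]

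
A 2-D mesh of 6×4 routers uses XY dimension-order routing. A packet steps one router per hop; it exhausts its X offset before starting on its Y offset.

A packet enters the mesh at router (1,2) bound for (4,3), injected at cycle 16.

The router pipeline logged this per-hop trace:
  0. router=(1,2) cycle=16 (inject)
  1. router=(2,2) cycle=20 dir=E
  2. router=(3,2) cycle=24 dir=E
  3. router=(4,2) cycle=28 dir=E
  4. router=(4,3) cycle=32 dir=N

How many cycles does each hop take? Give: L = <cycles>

cyc[1] − cyc[0] = 20 − 16 = 4.
Each hop adds L, hence L = 4.

L = 4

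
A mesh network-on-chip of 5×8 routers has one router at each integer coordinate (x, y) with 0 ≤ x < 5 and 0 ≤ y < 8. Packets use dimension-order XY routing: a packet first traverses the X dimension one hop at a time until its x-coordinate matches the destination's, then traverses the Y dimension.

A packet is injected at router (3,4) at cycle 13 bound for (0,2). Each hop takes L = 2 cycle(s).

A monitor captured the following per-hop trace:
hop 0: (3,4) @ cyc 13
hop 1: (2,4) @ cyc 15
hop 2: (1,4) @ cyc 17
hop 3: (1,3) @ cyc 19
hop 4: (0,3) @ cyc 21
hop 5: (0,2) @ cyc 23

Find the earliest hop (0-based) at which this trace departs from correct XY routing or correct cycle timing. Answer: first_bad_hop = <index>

hop 1: step (-1,+0), +2 cyc — ok
hop 2: step (-1,+0), +2 cyc — ok
hop 3: step (+0,-1), +2 cyc — BAD: Y-move but x=1≠0

first_bad_hop = 3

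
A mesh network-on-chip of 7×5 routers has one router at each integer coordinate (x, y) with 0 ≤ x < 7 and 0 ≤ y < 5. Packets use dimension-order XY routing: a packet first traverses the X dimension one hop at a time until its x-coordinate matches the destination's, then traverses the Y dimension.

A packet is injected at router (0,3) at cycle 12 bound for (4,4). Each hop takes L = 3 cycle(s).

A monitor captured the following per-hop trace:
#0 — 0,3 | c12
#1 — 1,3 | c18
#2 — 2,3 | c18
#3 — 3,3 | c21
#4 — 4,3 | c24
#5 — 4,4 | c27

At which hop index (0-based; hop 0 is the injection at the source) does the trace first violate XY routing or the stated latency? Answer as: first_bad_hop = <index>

first_bad_hop = 1

  1: Δx=+1 Δy=+0 Δt=6 [BAD: Δcyc=6≠L]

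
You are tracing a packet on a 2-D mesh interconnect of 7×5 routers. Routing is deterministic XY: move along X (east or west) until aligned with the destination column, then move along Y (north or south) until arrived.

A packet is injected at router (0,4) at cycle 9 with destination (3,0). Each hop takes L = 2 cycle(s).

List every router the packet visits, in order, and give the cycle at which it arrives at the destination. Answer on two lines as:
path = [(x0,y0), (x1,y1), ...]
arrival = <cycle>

hop 0: (0,4) @ cyc 9
hop 1: (1,4) @ cyc 11  [E]
hop 2: (2,4) @ cyc 13  [E]
hop 3: (3,4) @ cyc 15  [E]
hop 4: (3,3) @ cyc 17  [S]
hop 5: (3,2) @ cyc 19  [S]
hop 6: (3,1) @ cyc 21  [S]
hop 7: (3,0) @ cyc 23  [S]

path = [(0,4), (1,4), (2,4), (3,4), (3,3), (3,2), (3,1), (3,0)]
arrival = 23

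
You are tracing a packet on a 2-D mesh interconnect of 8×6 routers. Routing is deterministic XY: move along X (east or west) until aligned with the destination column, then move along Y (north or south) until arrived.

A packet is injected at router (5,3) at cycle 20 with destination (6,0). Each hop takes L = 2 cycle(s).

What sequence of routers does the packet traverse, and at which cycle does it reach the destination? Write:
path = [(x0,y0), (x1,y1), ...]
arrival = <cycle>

path = [(5,3), (6,3), (6,2), (6,1), (6,0)]
arrival = 28

hop 0: (5,3) @ cyc 20
hop 1: (6,3) @ cyc 22  [E]
hop 2: (6,2) @ cyc 24  [S]
hop 3: (6,1) @ cyc 26  [S]
hop 4: (6,0) @ cyc 28  [S]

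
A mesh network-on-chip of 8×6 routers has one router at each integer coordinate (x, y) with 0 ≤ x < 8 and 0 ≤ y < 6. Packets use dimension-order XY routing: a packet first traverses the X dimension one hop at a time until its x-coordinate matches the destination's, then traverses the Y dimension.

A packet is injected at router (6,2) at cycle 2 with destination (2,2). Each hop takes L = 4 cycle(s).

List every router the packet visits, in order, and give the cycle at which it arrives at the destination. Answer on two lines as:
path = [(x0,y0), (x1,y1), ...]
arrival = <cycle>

path = [(6,2), (5,2), (4,2), (3,2), (2,2)]
arrival = 18

#0 — 6,2 | c2
#1 — 5,2 | c6 | W
#2 — 4,2 | c10 | W
#3 — 3,2 | c14 | W
#4 — 2,2 | c18 | W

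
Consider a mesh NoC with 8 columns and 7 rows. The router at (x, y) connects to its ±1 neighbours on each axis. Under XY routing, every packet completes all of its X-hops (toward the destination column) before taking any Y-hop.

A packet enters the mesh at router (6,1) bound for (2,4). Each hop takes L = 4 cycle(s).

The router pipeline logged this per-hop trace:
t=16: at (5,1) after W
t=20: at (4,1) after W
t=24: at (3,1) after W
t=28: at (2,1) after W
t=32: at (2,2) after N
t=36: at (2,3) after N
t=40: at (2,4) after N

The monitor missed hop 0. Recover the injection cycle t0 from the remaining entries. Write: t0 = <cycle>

cyc[1] = 16 and cyc[k] = t0 + k·L for every k.
Therefore t0 = 16 − L = 12.

t0 = 12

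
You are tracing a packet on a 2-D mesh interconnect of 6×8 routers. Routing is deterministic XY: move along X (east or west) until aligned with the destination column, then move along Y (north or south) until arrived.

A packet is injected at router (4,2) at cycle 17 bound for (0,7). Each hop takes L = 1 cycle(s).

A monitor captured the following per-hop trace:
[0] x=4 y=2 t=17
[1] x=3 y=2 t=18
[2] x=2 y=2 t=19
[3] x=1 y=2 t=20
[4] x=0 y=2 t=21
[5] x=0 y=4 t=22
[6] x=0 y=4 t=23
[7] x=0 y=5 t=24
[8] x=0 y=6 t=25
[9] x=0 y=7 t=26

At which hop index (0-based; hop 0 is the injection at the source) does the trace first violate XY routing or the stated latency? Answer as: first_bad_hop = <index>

first_bad_hop = 5

[1] (-1,+0) / 1c ⇒ ok
[2] (-1,+0) / 1c ⇒ ok
[3] (-1,+0) / 1c ⇒ ok
[4] (-1,+0) / 1c ⇒ ok
[5] (+0,+2) / 1c ⇒ BAD: non-unit step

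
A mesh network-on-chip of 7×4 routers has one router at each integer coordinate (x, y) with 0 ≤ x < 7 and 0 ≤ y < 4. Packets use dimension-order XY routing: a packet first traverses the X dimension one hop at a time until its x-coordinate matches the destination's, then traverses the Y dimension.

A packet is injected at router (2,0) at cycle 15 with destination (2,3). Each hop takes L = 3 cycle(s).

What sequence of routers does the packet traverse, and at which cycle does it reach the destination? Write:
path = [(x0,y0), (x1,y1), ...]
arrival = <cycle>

#0 — 2,0 | c15
#1 — 2,1 | c18 | N
#2 — 2,2 | c21 | N
#3 — 2,3 | c24 | N

path = [(2,0), (2,1), (2,2), (2,3)]
arrival = 24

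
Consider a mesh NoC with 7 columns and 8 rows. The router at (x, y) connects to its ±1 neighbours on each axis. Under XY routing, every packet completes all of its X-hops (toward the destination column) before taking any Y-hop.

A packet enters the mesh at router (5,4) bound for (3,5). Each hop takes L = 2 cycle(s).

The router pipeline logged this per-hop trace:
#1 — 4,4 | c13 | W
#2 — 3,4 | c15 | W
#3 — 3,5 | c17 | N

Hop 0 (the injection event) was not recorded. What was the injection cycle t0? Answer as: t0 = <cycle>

cyc[1] = 13 and cyc[k] = t0 + k·L for every k.
Therefore t0 = 13 − L = 11.

t0 = 11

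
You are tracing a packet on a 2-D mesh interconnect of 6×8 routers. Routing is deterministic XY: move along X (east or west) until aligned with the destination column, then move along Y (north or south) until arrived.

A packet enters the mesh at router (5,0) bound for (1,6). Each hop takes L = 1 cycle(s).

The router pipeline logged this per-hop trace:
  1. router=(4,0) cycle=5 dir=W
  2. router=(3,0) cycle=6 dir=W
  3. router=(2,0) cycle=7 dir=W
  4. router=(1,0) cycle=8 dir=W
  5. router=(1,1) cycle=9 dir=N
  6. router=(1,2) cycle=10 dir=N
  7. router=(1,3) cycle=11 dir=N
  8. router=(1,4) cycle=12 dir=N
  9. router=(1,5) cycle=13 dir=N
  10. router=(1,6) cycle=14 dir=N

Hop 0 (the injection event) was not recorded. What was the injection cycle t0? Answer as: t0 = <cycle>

At hop 1 the cycle is 5; in general cyc_k = t0 + kL.
t0 = cyc[1] − L = 5 − 1 = 4.

t0 = 4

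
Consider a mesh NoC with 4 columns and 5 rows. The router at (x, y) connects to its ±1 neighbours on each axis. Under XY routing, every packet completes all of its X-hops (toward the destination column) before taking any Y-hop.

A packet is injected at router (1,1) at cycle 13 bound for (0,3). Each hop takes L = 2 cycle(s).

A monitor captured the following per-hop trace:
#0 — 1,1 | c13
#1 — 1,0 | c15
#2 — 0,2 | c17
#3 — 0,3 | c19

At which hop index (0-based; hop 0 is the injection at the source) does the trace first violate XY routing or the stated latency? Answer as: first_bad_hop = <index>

hop 1: step (+0,-1), +2 cyc — BAD: Y-move but x=1≠0

first_bad_hop = 1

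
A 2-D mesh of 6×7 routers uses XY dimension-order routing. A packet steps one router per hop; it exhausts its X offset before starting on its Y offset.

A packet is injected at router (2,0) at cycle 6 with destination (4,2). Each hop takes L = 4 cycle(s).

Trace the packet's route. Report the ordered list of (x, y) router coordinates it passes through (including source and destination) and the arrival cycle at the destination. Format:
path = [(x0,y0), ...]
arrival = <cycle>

hop 0: (2,0) @ cyc 6
hop 1: (3,0) @ cyc 10  [E]
hop 2: (4,0) @ cyc 14  [E]
hop 3: (4,1) @ cyc 18  [N]
hop 4: (4,2) @ cyc 22  [N]

path = [(2,0), (3,0), (4,0), (4,1), (4,2)]
arrival = 22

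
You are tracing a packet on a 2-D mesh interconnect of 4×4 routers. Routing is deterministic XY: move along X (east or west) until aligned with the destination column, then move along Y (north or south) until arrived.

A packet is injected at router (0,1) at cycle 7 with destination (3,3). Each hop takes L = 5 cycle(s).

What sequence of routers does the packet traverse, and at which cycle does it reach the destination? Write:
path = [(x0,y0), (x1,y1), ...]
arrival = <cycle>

  0. router=(0,1) cycle=7 (inject)
  1. router=(1,1) cycle=12 dir=E
  2. router=(2,1) cycle=17 dir=E
  3. router=(3,1) cycle=22 dir=E
  4. router=(3,2) cycle=27 dir=N
  5. router=(3,3) cycle=32 dir=N

path = [(0,1), (1,1), (2,1), (3,1), (3,2), (3,3)]
arrival = 32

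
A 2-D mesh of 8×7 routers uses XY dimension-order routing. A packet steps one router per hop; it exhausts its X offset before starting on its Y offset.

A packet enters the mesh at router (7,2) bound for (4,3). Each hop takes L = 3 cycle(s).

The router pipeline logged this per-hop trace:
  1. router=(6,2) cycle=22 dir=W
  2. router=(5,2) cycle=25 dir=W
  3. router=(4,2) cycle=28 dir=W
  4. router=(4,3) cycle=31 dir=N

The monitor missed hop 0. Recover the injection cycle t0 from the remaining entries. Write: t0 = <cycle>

At hop 1 the cycle is 22; in general cyc_k = t0 + kL.
So t0 = 22 − 1·3 = 19.

t0 = 19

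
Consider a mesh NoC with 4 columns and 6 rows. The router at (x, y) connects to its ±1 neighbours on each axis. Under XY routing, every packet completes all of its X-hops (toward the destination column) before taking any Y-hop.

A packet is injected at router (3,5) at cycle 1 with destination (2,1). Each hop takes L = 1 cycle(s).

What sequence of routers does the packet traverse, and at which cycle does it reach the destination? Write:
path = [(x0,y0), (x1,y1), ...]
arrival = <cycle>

hop 0: (3,5) @ cyc 1
hop 1: (2,5) @ cyc 2  [W]
hop 2: (2,4) @ cyc 3  [S]
hop 3: (2,3) @ cyc 4  [S]
hop 4: (2,2) @ cyc 5  [S]
hop 5: (2,1) @ cyc 6  [S]

path = [(3,5), (2,5), (2,4), (2,3), (2,2), (2,1)]
arrival = 6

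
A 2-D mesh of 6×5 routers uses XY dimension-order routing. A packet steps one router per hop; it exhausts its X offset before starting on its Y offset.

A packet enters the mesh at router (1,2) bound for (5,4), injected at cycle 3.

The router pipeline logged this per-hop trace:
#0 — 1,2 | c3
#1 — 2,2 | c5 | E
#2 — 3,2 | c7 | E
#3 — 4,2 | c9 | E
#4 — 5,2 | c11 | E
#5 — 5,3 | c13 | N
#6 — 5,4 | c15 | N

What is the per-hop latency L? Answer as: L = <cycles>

L = 2

Between hops 0 and 1 the cycle counter advances 5 − 3 = 2.
That increment is L by definition: L = 2.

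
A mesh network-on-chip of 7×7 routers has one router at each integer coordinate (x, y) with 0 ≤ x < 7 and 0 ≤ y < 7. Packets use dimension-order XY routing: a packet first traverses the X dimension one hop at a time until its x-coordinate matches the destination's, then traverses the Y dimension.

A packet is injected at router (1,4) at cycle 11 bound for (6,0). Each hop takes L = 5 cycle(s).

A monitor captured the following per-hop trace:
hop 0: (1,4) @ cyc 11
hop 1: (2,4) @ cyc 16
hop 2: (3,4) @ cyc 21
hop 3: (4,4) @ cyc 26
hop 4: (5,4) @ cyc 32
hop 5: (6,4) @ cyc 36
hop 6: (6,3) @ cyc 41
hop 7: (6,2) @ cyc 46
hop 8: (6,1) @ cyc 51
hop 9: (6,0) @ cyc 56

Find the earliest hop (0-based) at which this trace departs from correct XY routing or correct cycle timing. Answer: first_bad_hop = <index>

first_bad_hop = 4

  1: Δx=+1 Δy=+0 Δt=5 [ok]
  2: Δx=+1 Δy=+0 Δt=5 [ok]
  3: Δx=+1 Δy=+0 Δt=5 [ok]
  4: Δx=+1 Δy=+0 Δt=6 [BAD: Δcyc=6≠L]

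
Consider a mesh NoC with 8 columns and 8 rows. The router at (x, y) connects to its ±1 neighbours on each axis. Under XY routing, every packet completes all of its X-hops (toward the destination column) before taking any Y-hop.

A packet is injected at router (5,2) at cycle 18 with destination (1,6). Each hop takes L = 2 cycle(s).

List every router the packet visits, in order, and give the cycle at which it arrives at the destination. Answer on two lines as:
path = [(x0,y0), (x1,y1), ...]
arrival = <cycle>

[0] x=5 y=2 t=18
[1] x=4 y=2 t=20 →W
[2] x=3 y=2 t=22 →W
[3] x=2 y=2 t=24 →W
[4] x=1 y=2 t=26 →W
[5] x=1 y=3 t=28 →N
[6] x=1 y=4 t=30 →N
[7] x=1 y=5 t=32 →N
[8] x=1 y=6 t=34 →N

path = [(5,2), (4,2), (3,2), (2,2), (1,2), (1,3), (1,4), (1,5), (1,6)]
arrival = 34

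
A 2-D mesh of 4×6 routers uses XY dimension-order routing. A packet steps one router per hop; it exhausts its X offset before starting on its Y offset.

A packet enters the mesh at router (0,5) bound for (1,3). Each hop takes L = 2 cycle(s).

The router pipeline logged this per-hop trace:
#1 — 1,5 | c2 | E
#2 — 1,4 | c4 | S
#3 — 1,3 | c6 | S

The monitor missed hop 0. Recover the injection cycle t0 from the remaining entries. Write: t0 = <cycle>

At hop 1 the cycle is 2; in general cyc_k = t0 + kL.
Therefore t0 = 2 − L = 0.

t0 = 0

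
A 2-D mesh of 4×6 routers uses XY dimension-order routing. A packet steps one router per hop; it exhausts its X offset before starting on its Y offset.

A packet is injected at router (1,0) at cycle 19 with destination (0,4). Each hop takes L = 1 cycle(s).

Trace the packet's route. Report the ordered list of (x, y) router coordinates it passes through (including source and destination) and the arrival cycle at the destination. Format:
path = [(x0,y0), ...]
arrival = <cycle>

path = [(1,0), (0,0), (0,1), (0,2), (0,3), (0,4)]
arrival = 24

  0. router=(1,0) cycle=19 (inject)
  1. router=(0,0) cycle=20 dir=W
  2. router=(0,1) cycle=21 dir=N
  3. router=(0,2) cycle=22 dir=N
  4. router=(0,3) cycle=23 dir=N
  5. router=(0,4) cycle=24 dir=N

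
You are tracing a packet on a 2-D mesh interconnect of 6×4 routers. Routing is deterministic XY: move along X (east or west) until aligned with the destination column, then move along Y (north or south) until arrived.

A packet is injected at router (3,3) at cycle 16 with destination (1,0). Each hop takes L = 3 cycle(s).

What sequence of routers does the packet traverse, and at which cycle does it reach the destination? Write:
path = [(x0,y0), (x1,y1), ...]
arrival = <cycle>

hop 0: (3,3) @ cyc 16
hop 1: (2,3) @ cyc 19  [W]
hop 2: (1,3) @ cyc 22  [W]
hop 3: (1,2) @ cyc 25  [S]
hop 4: (1,1) @ cyc 28  [S]
hop 5: (1,0) @ cyc 31  [S]

path = [(3,3), (2,3), (1,3), (1,2), (1,1), (1,0)]
arrival = 31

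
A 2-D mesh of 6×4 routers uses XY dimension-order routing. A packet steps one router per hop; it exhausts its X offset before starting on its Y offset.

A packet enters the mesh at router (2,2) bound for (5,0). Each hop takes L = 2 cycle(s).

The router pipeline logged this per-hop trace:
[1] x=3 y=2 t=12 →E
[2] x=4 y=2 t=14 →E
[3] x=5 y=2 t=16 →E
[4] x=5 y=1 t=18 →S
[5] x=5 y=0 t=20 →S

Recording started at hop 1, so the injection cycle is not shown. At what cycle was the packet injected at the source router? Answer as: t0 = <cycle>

At hop 1 the cycle is 12; in general cyc_k = t0 + kL.
Therefore t0 = 12 − L = 10.

t0 = 10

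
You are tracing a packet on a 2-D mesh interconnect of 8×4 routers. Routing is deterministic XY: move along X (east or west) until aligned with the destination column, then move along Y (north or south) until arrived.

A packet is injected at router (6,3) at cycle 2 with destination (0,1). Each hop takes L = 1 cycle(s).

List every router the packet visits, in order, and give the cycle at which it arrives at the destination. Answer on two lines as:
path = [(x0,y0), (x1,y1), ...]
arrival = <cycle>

  0. router=(6,3) cycle=2 (inject)
  1. router=(5,3) cycle=3 dir=W
  2. router=(4,3) cycle=4 dir=W
  3. router=(3,3) cycle=5 dir=W
  4. router=(2,3) cycle=6 dir=W
  5. router=(1,3) cycle=7 dir=W
  6. router=(0,3) cycle=8 dir=W
  7. router=(0,2) cycle=9 dir=S
  8. router=(0,1) cycle=10 dir=S

path = [(6,3), (5,3), (4,3), (3,3), (2,3), (1,3), (0,3), (0,2), (0,1)]
arrival = 10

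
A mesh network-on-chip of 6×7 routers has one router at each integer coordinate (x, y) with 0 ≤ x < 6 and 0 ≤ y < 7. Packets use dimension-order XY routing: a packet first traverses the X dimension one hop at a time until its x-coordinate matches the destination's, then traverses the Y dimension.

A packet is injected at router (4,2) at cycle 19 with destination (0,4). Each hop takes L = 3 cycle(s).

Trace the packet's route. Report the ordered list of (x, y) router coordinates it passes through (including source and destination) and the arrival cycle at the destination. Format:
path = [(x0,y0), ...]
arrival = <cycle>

t=19: at (4,2)
t=22: at (3,2) after W
t=25: at (2,2) after W
t=28: at (1,2) after W
t=31: at (0,2) after W
t=34: at (0,3) after N
t=37: at (0,4) after N

path = [(4,2), (3,2), (2,2), (1,2), (0,2), (0,3), (0,4)]
arrival = 37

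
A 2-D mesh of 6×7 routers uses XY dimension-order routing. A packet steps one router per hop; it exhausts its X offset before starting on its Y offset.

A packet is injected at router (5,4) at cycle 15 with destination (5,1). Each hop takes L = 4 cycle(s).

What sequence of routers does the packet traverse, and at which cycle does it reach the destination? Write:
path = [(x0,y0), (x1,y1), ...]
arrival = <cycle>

t=15: at (5,4)
t=19: at (5,3) after S
t=23: at (5,2) after S
t=27: at (5,1) after S

path = [(5,4), (5,3), (5,2), (5,1)]
arrival = 27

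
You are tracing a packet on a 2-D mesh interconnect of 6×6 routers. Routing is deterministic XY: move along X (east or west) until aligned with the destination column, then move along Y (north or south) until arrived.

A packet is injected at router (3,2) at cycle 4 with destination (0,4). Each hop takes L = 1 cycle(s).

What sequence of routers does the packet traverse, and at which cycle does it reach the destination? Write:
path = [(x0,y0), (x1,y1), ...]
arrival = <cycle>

hop 0: (3,2) @ cyc 4
hop 1: (2,2) @ cyc 5  [W]
hop 2: (1,2) @ cyc 6  [W]
hop 3: (0,2) @ cyc 7  [W]
hop 4: (0,3) @ cyc 8  [N]
hop 5: (0,4) @ cyc 9  [N]

path = [(3,2), (2,2), (1,2), (0,2), (0,3), (0,4)]
arrival = 9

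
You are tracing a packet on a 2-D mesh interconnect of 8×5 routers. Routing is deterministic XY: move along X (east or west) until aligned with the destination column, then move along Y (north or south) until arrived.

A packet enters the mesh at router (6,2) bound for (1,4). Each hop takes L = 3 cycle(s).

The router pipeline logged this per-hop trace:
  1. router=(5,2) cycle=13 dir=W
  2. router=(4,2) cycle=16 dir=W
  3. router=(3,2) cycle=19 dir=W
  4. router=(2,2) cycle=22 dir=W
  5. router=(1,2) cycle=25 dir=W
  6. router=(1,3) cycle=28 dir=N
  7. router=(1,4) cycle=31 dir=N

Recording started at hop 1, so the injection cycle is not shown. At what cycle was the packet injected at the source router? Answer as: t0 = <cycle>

The first recorded entry is hop 1 at cycle 13.
Therefore t0 = 13 − L = 10.

t0 = 10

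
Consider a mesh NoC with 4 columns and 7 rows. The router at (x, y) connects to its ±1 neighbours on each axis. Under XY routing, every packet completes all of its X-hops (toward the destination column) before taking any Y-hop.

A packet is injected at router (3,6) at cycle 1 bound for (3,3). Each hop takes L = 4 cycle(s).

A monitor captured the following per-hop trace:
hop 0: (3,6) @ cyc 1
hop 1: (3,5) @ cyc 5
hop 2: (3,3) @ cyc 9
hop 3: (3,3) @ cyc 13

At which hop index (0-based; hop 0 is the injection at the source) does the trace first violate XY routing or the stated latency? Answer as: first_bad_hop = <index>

  1: Δx=+0 Δy=-1 Δt=4 [ok]
  2: Δx=+0 Δy=-2 Δt=4 [BAD: non-unit step]

first_bad_hop = 2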